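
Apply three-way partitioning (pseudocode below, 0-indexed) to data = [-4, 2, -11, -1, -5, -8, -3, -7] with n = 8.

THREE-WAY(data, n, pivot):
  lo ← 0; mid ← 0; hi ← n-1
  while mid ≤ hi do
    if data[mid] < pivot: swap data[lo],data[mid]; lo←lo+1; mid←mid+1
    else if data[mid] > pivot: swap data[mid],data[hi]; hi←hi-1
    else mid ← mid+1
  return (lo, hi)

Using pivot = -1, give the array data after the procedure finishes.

lo=0 mid=0 hi=7
-4<-1: swap(0,0), lo=1 mid=1 ⇒ [-4, 2, -11, -1, -5, -8, -3, -7]
2>-1: swap(1,7), hi=6 ⇒ [-4, -7, -11, -1, -5, -8, -3, 2]
-7<-1: swap(1,1), lo=2 mid=2 ⇒ [-4, -7, -11, -1, -5, -8, -3, 2]
-11<-1: swap(2,2), lo=3 mid=3 ⇒ [-4, -7, -11, -1, -5, -8, -3, 2]
-1=-1: mid=4
-5<-1: swap(3,4), lo=4 mid=5 ⇒ [-4, -7, -11, -5, -1, -8, -3, 2]
-8<-1: swap(4,5), lo=5 mid=6 ⇒ [-4, -7, -11, -5, -8, -1, -3, 2]
-3<-1: swap(5,6), lo=6 mid=7 ⇒ [-4, -7, -11, -5, -8, -3, -1, 2]
done. lo=6 hi=6; data=[-4, -7, -11, -5, -8, -3, -1, 2]

[-4, -7, -11, -5, -8, -3, -1, 2]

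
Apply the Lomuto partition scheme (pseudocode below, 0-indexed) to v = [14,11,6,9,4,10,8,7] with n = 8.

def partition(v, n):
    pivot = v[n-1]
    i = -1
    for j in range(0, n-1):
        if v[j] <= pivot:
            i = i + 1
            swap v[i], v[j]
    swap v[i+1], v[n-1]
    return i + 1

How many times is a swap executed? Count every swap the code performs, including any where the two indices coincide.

pivot = v[7] = 7; i = -1
j=0: v[0]=14 > 7 → no swap
j=1: v[1]=11 > 7 → no swap
j=2: v[2]=6 ≤ 7 → i=0, swap v[0],v[2] → [6,11,14,9,4,10,8,7]
j=3: v[3]=9 > 7 → no swap
j=4: v[4]=4 ≤ 7 → i=1, swap v[1],v[4] → [6,4,14,9,11,10,8,7]
j=5: v[5]=10 > 7 → no swap
j=6: v[6]=8 > 7 → no swap
final swap v[2],v[7] → [6,4,7,9,11,10,8,14]; return 2

3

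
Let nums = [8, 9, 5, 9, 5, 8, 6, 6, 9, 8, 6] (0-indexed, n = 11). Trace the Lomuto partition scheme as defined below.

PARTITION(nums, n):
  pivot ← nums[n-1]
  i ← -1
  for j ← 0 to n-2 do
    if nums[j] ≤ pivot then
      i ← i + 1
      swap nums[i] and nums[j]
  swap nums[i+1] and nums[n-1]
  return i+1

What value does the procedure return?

pivot=6, i=-1
j=0: 8>6, skip
j=1: 9>6, skip
j=2: 5≤6, i=0, swap(0,2) ⇒ [5, 9, 8, 9, 5, 8, 6, 6, 9, 8, 6]
j=3: 9>6, skip
j=4: 5≤6, i=1, swap(1,4) ⇒ [5, 5, 8, 9, 9, 8, 6, 6, 9, 8, 6]
j=5: 8>6, skip
j=6: 6≤6, i=2, swap(2,6) ⇒ [5, 5, 6, 9, 9, 8, 8, 6, 9, 8, 6]
j=7: 6≤6, i=3, swap(3,7) ⇒ [5, 5, 6, 6, 9, 8, 8, 9, 9, 8, 6]
j=8: 9>6, skip
j=9: 8>6, skip
swap(4,10) ⇒ [5, 5, 6, 6, 6, 8, 8, 9, 9, 8, 9]; return 4

4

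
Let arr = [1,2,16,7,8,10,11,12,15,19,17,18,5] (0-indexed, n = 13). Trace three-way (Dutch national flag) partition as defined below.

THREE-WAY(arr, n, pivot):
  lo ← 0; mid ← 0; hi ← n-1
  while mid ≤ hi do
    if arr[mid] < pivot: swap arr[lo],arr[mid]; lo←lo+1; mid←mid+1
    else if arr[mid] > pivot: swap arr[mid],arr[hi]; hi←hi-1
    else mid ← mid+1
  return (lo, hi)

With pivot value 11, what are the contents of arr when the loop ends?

[1,2,5,7,8,10,11,15,19,17,18,12,16]

pivot = 11; lo=0, mid=0, hi=12
arr[mid]=1<11: swap arr[0],arr[0]; lo=1,mid=1 → [1,2,16,7,8,10,11,12,15,19,17,18,5]
arr[mid]=2<11: swap arr[1],arr[1]; lo=2,mid=2 → [1,2,16,7,8,10,11,12,15,19,17,18,5]
arr[mid]=16>11: swap arr[2],arr[12]; hi=11 → [1,2,5,7,8,10,11,12,15,19,17,18,16]
arr[mid]=5<11: swap arr[2],arr[2]; lo=3,mid=3 → [1,2,5,7,8,10,11,12,15,19,17,18,16]
arr[mid]=7<11: swap arr[3],arr[3]; lo=4,mid=4 → [1,2,5,7,8,10,11,12,15,19,17,18,16]
arr[mid]=8<11: swap arr[4],arr[4]; lo=5,mid=5 → [1,2,5,7,8,10,11,12,15,19,17,18,16]
arr[mid]=10<11: swap arr[5],arr[5]; lo=6,mid=6 → [1,2,5,7,8,10,11,12,15,19,17,18,16]
arr[mid]=11=11: mid=7
arr[mid]=12>11: swap arr[7],arr[11]; hi=10 → [1,2,5,7,8,10,11,18,15,19,17,12,16]
arr[mid]=18>11: swap arr[7],arr[10]; hi=9 → [1,2,5,7,8,10,11,17,15,19,18,12,16]
arr[mid]=17>11: swap arr[7],arr[9]; hi=8 → [1,2,5,7,8,10,11,19,15,17,18,12,16]
arr[mid]=19>11: swap arr[7],arr[8]; hi=7 → [1,2,5,7,8,10,11,15,19,17,18,12,16]
arr[mid]=15>11: swap arr[7],arr[7]; hi=6 → [1,2,5,7,8,10,11,15,19,17,18,12,16]
end: lo=6, hi=6; arr = [1,2,5,7,8,10,11,15,19,17,18,12,16]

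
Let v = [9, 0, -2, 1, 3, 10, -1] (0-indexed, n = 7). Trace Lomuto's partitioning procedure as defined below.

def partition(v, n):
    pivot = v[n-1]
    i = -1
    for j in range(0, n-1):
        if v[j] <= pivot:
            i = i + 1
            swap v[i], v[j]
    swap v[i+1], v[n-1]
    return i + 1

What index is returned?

1

pivot = v[6] = -1; i = -1
j=0: v[0]=9 > -1 → no swap
j=1: v[1]=0 > -1 → no swap
j=2: v[2]=-2 ≤ -1 → i=0, swap v[0],v[2] → [-2, 0, 9, 1, 3, 10, -1]
j=3: v[3]=1 > -1 → no swap
j=4: v[4]=3 > -1 → no swap
j=5: v[5]=10 > -1 → no swap
final swap v[1],v[6] → [-2, -1, 9, 1, 3, 10, 0]; return 1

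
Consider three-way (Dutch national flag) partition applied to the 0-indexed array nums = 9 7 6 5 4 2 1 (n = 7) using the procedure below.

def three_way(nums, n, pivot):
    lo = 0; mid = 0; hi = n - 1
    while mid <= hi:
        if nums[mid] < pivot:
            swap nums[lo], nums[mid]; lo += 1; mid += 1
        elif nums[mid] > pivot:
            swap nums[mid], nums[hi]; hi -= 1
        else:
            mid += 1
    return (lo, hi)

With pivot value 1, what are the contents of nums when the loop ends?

pivot = 1; lo=0, mid=0, hi=6
nums[mid]=9>1: swap nums[0],nums[6]; hi=5 → 1 7 6 5 4 2 9
nums[mid]=1=1: mid=1
nums[mid]=7>1: swap nums[1],nums[5]; hi=4 → 1 2 6 5 4 7 9
nums[mid]=2>1: swap nums[1],nums[4]; hi=3 → 1 4 6 5 2 7 9
nums[mid]=4>1: swap nums[1],nums[3]; hi=2 → 1 5 6 4 2 7 9
nums[mid]=5>1: swap nums[1],nums[2]; hi=1 → 1 6 5 4 2 7 9
nums[mid]=6>1: swap nums[1],nums[1]; hi=0 → 1 6 5 4 2 7 9
end: lo=0, hi=0; nums = 1 6 5 4 2 7 9

1 6 5 4 2 7 9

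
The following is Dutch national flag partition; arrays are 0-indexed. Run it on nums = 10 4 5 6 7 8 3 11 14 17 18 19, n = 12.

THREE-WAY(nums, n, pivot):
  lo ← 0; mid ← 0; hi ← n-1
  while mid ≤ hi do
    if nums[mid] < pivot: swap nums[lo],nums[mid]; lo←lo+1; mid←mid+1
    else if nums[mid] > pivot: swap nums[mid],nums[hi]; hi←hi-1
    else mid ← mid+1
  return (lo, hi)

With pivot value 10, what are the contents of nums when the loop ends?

4 5 6 7 8 3 10 14 17 18 19 11

pivot = 10; lo=0, mid=0, hi=11
nums[mid]=10=10: mid=1
nums[mid]=4<10: swap nums[0],nums[1]; lo=1,mid=2 → 4 10 5 6 7 8 3 11 14 17 18 19
nums[mid]=5<10: swap nums[1],nums[2]; lo=2,mid=3 → 4 5 10 6 7 8 3 11 14 17 18 19
nums[mid]=6<10: swap nums[2],nums[3]; lo=3,mid=4 → 4 5 6 10 7 8 3 11 14 17 18 19
nums[mid]=7<10: swap nums[3],nums[4]; lo=4,mid=5 → 4 5 6 7 10 8 3 11 14 17 18 19
nums[mid]=8<10: swap nums[4],nums[5]; lo=5,mid=6 → 4 5 6 7 8 10 3 11 14 17 18 19
nums[mid]=3<10: swap nums[5],nums[6]; lo=6,mid=7 → 4 5 6 7 8 3 10 11 14 17 18 19
nums[mid]=11>10: swap nums[7],nums[11]; hi=10 → 4 5 6 7 8 3 10 19 14 17 18 11
nums[mid]=19>10: swap nums[7],nums[10]; hi=9 → 4 5 6 7 8 3 10 18 14 17 19 11
nums[mid]=18>10: swap nums[7],nums[9]; hi=8 → 4 5 6 7 8 3 10 17 14 18 19 11
nums[mid]=17>10: swap nums[7],nums[8]; hi=7 → 4 5 6 7 8 3 10 14 17 18 19 11
nums[mid]=14>10: swap nums[7],nums[7]; hi=6 → 4 5 6 7 8 3 10 14 17 18 19 11
end: lo=6, hi=6; nums = 4 5 6 7 8 3 10 14 17 18 19 11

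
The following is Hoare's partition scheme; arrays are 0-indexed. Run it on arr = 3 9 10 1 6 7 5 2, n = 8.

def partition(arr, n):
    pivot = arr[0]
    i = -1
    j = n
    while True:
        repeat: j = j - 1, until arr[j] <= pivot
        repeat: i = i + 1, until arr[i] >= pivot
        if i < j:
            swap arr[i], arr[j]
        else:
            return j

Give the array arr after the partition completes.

2 1 10 9 6 7 5 3

pivot = arr[0] = 3; i = -1, j = 8
j→7 (arr[7]=2≤3), i→0 (arr[0]=3≥3); i<j, swap → 2 9 10 1 6 7 5 3
j→3 (arr[3]=1≤3), i→1 (arr[1]=9≥3); i<j, swap → 2 1 10 9 6 7 5 3
j→1, i→2; i≥j, return j=1. arr = 2 1 10 9 6 7 5 3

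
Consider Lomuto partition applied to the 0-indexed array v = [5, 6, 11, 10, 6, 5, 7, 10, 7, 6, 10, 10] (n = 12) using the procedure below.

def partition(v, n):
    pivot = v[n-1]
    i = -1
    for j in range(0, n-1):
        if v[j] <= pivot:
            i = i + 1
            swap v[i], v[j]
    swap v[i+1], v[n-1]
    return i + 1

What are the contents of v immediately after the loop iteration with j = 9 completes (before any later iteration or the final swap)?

[5, 6, 10, 6, 5, 7, 10, 7, 6, 11, 10, 10]

pivot = v[11] = 10; i = -1
j=0: v[0]=5 ≤ 10 → i=0, swap v[0],v[0] (no change) → [5, 6, 11, 10, 6, 5, 7, 10, 7, 6, 10, 10]
j=1: v[1]=6 ≤ 10 → i=1, swap v[1],v[1] (no change) → [5, 6, 11, 10, 6, 5, 7, 10, 7, 6, 10, 10]
j=2: v[2]=11 > 10 → no swap
j=3: v[3]=10 ≤ 10 → i=2, swap v[2],v[3] → [5, 6, 10, 11, 6, 5, 7, 10, 7, 6, 10, 10]
j=4: v[4]=6 ≤ 10 → i=3, swap v[3],v[4] → [5, 6, 10, 6, 11, 5, 7, 10, 7, 6, 10, 10]
j=5: v[5]=5 ≤ 10 → i=4, swap v[4],v[5] → [5, 6, 10, 6, 5, 11, 7, 10, 7, 6, 10, 10]
j=6: v[6]=7 ≤ 10 → i=5, swap v[5],v[6] → [5, 6, 10, 6, 5, 7, 11, 10, 7, 6, 10, 10]
j=7: v[7]=10 ≤ 10 → i=6, swap v[6],v[7] → [5, 6, 10, 6, 5, 7, 10, 11, 7, 6, 10, 10]
j=8: v[8]=7 ≤ 10 → i=7, swap v[7],v[8] → [5, 6, 10, 6, 5, 7, 10, 7, 11, 6, 10, 10]
j=9: v[9]=6 ≤ 10 → i=8, swap v[8],v[9] → [5, 6, 10, 6, 5, 7, 10, 7, 6, 11, 10, 10]
(after j=9) v = [5, 6, 10, 6, 5, 7, 10, 7, 6, 11, 10, 10]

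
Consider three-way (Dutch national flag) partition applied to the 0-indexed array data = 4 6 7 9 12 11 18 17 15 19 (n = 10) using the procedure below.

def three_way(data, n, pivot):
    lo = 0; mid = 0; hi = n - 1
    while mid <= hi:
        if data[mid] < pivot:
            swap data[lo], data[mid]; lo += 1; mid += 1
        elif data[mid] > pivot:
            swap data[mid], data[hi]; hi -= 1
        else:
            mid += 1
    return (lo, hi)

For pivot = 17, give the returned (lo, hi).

pivot = 17; lo=0, mid=0, hi=9
data[mid]=4<17: swap data[0],data[0]; lo=1,mid=1 → 4 6 7 9 12 11 18 17 15 19
data[mid]=6<17: swap data[1],data[1]; lo=2,mid=2 → 4 6 7 9 12 11 18 17 15 19
data[mid]=7<17: swap data[2],data[2]; lo=3,mid=3 → 4 6 7 9 12 11 18 17 15 19
data[mid]=9<17: swap data[3],data[3]; lo=4,mid=4 → 4 6 7 9 12 11 18 17 15 19
data[mid]=12<17: swap data[4],data[4]; lo=5,mid=5 → 4 6 7 9 12 11 18 17 15 19
data[mid]=11<17: swap data[5],data[5]; lo=6,mid=6 → 4 6 7 9 12 11 18 17 15 19
data[mid]=18>17: swap data[6],data[9]; hi=8 → 4 6 7 9 12 11 19 17 15 18
data[mid]=19>17: swap data[6],data[8]; hi=7 → 4 6 7 9 12 11 15 17 19 18
data[mid]=15<17: swap data[6],data[6]; lo=7,mid=7 → 4 6 7 9 12 11 15 17 19 18
data[mid]=17=17: mid=8
end: lo=7, hi=7; data = 4 6 7 9 12 11 15 17 19 18

(7, 7)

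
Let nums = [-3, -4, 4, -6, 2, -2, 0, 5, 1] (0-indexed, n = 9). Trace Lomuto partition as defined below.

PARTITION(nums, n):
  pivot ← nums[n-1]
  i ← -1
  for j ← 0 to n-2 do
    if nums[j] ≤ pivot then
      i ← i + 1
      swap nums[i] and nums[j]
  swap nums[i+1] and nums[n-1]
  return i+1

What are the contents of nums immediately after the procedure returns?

[-3, -4, -6, -2, 0, 1, 2, 5, 4]

pivot=1, i=-1
j=0: -3≤1, i=0, swap(0,0) ⇒ [-3, -4, 4, -6, 2, -2, 0, 5, 1]
j=1: -4≤1, i=1, swap(1,1) ⇒ [-3, -4, 4, -6, 2, -2, 0, 5, 1]
j=2: 4>1, skip
j=3: -6≤1, i=2, swap(2,3) ⇒ [-3, -4, -6, 4, 2, -2, 0, 5, 1]
j=4: 2>1, skip
j=5: -2≤1, i=3, swap(3,5) ⇒ [-3, -4, -6, -2, 2, 4, 0, 5, 1]
j=6: 0≤1, i=4, swap(4,6) ⇒ [-3, -4, -6, -2, 0, 4, 2, 5, 1]
j=7: 5>1, skip
swap(5,8) ⇒ [-3, -4, -6, -2, 0, 1, 2, 5, 4]; return 5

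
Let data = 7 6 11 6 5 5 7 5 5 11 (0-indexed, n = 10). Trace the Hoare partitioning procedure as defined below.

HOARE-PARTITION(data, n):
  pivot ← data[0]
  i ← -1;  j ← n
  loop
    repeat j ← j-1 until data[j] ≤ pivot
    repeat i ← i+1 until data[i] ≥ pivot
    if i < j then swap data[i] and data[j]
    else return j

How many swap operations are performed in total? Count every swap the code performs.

pivot=7
j stops at 8 (5), i stops at 0 (7); swap ⇒ 5 6 11 6 5 5 7 5 7 11
j stops at 7 (5), i stops at 2 (11); swap ⇒ 5 6 5 6 5 5 7 11 7 11
j stops at 6, i stops at 6; i≥j ⇒ return 6. data=5 6 5 6 5 5 7 11 7 11

2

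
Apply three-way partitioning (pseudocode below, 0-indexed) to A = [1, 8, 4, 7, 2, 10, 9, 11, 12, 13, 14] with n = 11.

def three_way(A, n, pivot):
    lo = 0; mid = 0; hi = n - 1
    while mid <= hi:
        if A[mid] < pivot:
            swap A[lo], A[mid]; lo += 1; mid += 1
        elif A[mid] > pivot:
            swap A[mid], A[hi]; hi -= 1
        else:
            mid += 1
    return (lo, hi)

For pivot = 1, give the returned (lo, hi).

pivot = 1; lo=0, mid=0, hi=10
A[mid]=1=1: mid=1
A[mid]=8>1: swap A[1],A[10]; hi=9 → [1, 14, 4, 7, 2, 10, 9, 11, 12, 13, 8]
A[mid]=14>1: swap A[1],A[9]; hi=8 → [1, 13, 4, 7, 2, 10, 9, 11, 12, 14, 8]
A[mid]=13>1: swap A[1],A[8]; hi=7 → [1, 12, 4, 7, 2, 10, 9, 11, 13, 14, 8]
A[mid]=12>1: swap A[1],A[7]; hi=6 → [1, 11, 4, 7, 2, 10, 9, 12, 13, 14, 8]
A[mid]=11>1: swap A[1],A[6]; hi=5 → [1, 9, 4, 7, 2, 10, 11, 12, 13, 14, 8]
A[mid]=9>1: swap A[1],A[5]; hi=4 → [1, 10, 4, 7, 2, 9, 11, 12, 13, 14, 8]
A[mid]=10>1: swap A[1],A[4]; hi=3 → [1, 2, 4, 7, 10, 9, 11, 12, 13, 14, 8]
A[mid]=2>1: swap A[1],A[3]; hi=2 → [1, 7, 4, 2, 10, 9, 11, 12, 13, 14, 8]
A[mid]=7>1: swap A[1],A[2]; hi=1 → [1, 4, 7, 2, 10, 9, 11, 12, 13, 14, 8]
A[mid]=4>1: swap A[1],A[1]; hi=0 → [1, 4, 7, 2, 10, 9, 11, 12, 13, 14, 8]
end: lo=0, hi=0; A = [1, 4, 7, 2, 10, 9, 11, 12, 13, 14, 8]

(0, 0)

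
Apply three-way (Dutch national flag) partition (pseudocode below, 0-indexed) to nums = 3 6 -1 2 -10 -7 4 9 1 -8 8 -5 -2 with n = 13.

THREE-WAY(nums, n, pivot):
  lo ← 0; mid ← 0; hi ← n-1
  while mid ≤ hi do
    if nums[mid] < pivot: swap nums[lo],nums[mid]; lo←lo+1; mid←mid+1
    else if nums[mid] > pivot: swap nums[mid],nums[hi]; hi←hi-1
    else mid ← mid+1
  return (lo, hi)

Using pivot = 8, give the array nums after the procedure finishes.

3 6 -1 2 -10 -7 4 -2 1 -8 -5 8 9

pivot = 8; lo=0, mid=0, hi=12
nums[mid]=3<8: swap nums[0],nums[0]; lo=1,mid=1 → 3 6 -1 2 -10 -7 4 9 1 -8 8 -5 -2
nums[mid]=6<8: swap nums[1],nums[1]; lo=2,mid=2 → 3 6 -1 2 -10 -7 4 9 1 -8 8 -5 -2
nums[mid]=-1<8: swap nums[2],nums[2]; lo=3,mid=3 → 3 6 -1 2 -10 -7 4 9 1 -8 8 -5 -2
nums[mid]=2<8: swap nums[3],nums[3]; lo=4,mid=4 → 3 6 -1 2 -10 -7 4 9 1 -8 8 -5 -2
nums[mid]=-10<8: swap nums[4],nums[4]; lo=5,mid=5 → 3 6 -1 2 -10 -7 4 9 1 -8 8 -5 -2
nums[mid]=-7<8: swap nums[5],nums[5]; lo=6,mid=6 → 3 6 -1 2 -10 -7 4 9 1 -8 8 -5 -2
nums[mid]=4<8: swap nums[6],nums[6]; lo=7,mid=7 → 3 6 -1 2 -10 -7 4 9 1 -8 8 -5 -2
nums[mid]=9>8: swap nums[7],nums[12]; hi=11 → 3 6 -1 2 -10 -7 4 -2 1 -8 8 -5 9
nums[mid]=-2<8: swap nums[7],nums[7]; lo=8,mid=8 → 3 6 -1 2 -10 -7 4 -2 1 -8 8 -5 9
nums[mid]=1<8: swap nums[8],nums[8]; lo=9,mid=9 → 3 6 -1 2 -10 -7 4 -2 1 -8 8 -5 9
nums[mid]=-8<8: swap nums[9],nums[9]; lo=10,mid=10 → 3 6 -1 2 -10 -7 4 -2 1 -8 8 -5 9
nums[mid]=8=8: mid=11
nums[mid]=-5<8: swap nums[10],nums[11]; lo=11,mid=12 → 3 6 -1 2 -10 -7 4 -2 1 -8 -5 8 9
end: lo=11, hi=11; nums = 3 6 -1 2 -10 -7 4 -2 1 -8 -5 8 9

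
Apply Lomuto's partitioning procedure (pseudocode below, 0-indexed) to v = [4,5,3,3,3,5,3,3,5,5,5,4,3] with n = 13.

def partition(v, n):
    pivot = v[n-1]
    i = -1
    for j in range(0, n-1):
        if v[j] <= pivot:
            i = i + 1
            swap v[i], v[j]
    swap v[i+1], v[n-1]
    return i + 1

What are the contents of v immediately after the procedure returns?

pivot = v[12] = 3; i = -1
j=0: v[0]=4 > 3 → no swap
j=1: v[1]=5 > 3 → no swap
j=2: v[2]=3 ≤ 3 → i=0, swap v[0],v[2] → [3,5,4,3,3,5,3,3,5,5,5,4,3]
j=3: v[3]=3 ≤ 3 → i=1, swap v[1],v[3] → [3,3,4,5,3,5,3,3,5,5,5,4,3]
j=4: v[4]=3 ≤ 3 → i=2, swap v[2],v[4] → [3,3,3,5,4,5,3,3,5,5,5,4,3]
j=5: v[5]=5 > 3 → no swap
j=6: v[6]=3 ≤ 3 → i=3, swap v[3],v[6] → [3,3,3,3,4,5,5,3,5,5,5,4,3]
j=7: v[7]=3 ≤ 3 → i=4, swap v[4],v[7] → [3,3,3,3,3,5,5,4,5,5,5,4,3]
j=8: v[8]=5 > 3 → no swap
j=9: v[9]=5 > 3 → no swap
j=10: v[10]=5 > 3 → no swap
j=11: v[11]=4 > 3 → no swap
final swap v[5],v[12] → [3,3,3,3,3,3,5,4,5,5,5,4,5]; return 5

[3,3,3,3,3,3,5,4,5,5,5,4,5]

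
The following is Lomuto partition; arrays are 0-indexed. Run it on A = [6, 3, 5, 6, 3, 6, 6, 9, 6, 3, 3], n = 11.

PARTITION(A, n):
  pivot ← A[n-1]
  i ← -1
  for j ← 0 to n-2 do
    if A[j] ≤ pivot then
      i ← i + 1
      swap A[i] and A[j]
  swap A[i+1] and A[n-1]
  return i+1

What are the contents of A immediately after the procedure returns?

[3, 3, 3, 3, 6, 6, 6, 9, 6, 5, 6]

pivot = A[10] = 3; i = -1
j=0: A[0]=6 > 3 → no swap
j=1: A[1]=3 ≤ 3 → i=0, swap A[0],A[1] → [3, 6, 5, 6, 3, 6, 6, 9, 6, 3, 3]
j=2: A[2]=5 > 3 → no swap
j=3: A[3]=6 > 3 → no swap
j=4: A[4]=3 ≤ 3 → i=1, swap A[1],A[4] → [3, 3, 5, 6, 6, 6, 6, 9, 6, 3, 3]
j=5: A[5]=6 > 3 → no swap
j=6: A[6]=6 > 3 → no swap
j=7: A[7]=9 > 3 → no swap
j=8: A[8]=6 > 3 → no swap
j=9: A[9]=3 ≤ 3 → i=2, swap A[2],A[9] → [3, 3, 3, 6, 6, 6, 6, 9, 6, 5, 3]
final swap A[3],A[10] → [3, 3, 3, 3, 6, 6, 6, 9, 6, 5, 6]; return 3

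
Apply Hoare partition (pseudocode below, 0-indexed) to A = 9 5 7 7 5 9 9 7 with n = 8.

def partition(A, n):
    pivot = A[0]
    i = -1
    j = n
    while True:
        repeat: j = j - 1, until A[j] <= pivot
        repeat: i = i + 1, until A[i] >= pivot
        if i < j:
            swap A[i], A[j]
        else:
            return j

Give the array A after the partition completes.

7 5 7 7 5 9 9 9

pivot = A[0] = 9; i = -1, j = 8
j→7 (A[7]=7≤9), i→0 (A[0]=9≥9); i<j, swap → 7 5 7 7 5 9 9 9
j→6 (A[6]=9≤9), i→5 (A[5]=9≥9); i<j, swap → 7 5 7 7 5 9 9 9
j→5, i→6; i≥j, return j=5. A = 7 5 7 7 5 9 9 9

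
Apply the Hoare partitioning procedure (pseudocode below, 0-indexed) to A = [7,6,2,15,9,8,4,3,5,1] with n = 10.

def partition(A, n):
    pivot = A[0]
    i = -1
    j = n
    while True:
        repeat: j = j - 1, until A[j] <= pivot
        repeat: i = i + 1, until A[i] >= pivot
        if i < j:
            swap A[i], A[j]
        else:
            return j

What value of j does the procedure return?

5

pivot=7
j stops at 9 (1), i stops at 0 (7); swap ⇒ [1,6,2,15,9,8,4,3,5,7]
j stops at 8 (5), i stops at 3 (15); swap ⇒ [1,6,2,5,9,8,4,3,15,7]
j stops at 7 (3), i stops at 4 (9); swap ⇒ [1,6,2,5,3,8,4,9,15,7]
j stops at 6 (4), i stops at 5 (8); swap ⇒ [1,6,2,5,3,4,8,9,15,7]
j stops at 5, i stops at 6; i≥j ⇒ return 5. A=[1,6,2,5,3,4,8,9,15,7]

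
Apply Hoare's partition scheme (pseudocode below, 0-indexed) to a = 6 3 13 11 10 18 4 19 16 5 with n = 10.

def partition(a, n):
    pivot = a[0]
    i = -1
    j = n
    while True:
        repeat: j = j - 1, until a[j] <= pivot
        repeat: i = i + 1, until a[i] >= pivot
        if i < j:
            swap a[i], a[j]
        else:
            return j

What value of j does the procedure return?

2

pivot = a[0] = 6; i = -1, j = 10
j→9 (a[9]=5≤6), i→0 (a[0]=6≥6); i<j, swap → 5 3 13 11 10 18 4 19 16 6
j→6 (a[6]=4≤6), i→2 (a[2]=13≥6); i<j, swap → 5 3 4 11 10 18 13 19 16 6
j→2, i→3; i≥j, return j=2. a = 5 3 4 11 10 18 13 19 16 6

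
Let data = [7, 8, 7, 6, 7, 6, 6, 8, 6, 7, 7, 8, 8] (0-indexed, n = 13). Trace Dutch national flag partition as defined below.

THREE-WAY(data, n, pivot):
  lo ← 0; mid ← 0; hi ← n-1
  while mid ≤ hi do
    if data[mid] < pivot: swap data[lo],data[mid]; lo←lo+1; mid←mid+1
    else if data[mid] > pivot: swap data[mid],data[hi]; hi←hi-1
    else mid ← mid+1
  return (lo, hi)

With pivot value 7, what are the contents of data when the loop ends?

[6, 6, 6, 6, 7, 7, 7, 7, 7, 8, 8, 8, 8]

lo=0 mid=0 hi=12
7=7: mid=1
8>7: swap(1,12), hi=11 ⇒ [7, 8, 7, 6, 7, 6, 6, 8, 6, 7, 7, 8, 8]
8>7: swap(1,11), hi=10 ⇒ [7, 8, 7, 6, 7, 6, 6, 8, 6, 7, 7, 8, 8]
8>7: swap(1,10), hi=9 ⇒ [7, 7, 7, 6, 7, 6, 6, 8, 6, 7, 8, 8, 8]
7=7: mid=2
7=7: mid=3
6<7: swap(0,3), lo=1 mid=4 ⇒ [6, 7, 7, 7, 7, 6, 6, 8, 6, 7, 8, 8, 8]
7=7: mid=5
6<7: swap(1,5), lo=2 mid=6 ⇒ [6, 6, 7, 7, 7, 7, 6, 8, 6, 7, 8, 8, 8]
6<7: swap(2,6), lo=3 mid=7 ⇒ [6, 6, 6, 7, 7, 7, 7, 8, 6, 7, 8, 8, 8]
8>7: swap(7,9), hi=8 ⇒ [6, 6, 6, 7, 7, 7, 7, 7, 6, 8, 8, 8, 8]
7=7: mid=8
6<7: swap(3,8), lo=4 mid=9 ⇒ [6, 6, 6, 6, 7, 7, 7, 7, 7, 8, 8, 8, 8]
done. lo=4 hi=8; data=[6, 6, 6, 6, 7, 7, 7, 7, 7, 8, 8, 8, 8]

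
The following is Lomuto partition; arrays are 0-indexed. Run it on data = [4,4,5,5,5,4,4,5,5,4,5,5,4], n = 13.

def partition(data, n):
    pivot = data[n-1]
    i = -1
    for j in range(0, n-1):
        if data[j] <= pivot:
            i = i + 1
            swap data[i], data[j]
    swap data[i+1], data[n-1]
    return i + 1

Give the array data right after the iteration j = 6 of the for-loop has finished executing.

[4,4,4,4,5,5,5,5,5,4,5,5,4]

pivot = data[12] = 4; i = -1
j=0: data[0]=4 ≤ 4 → i=0, swap data[0],data[0] (no change) → [4,4,5,5,5,4,4,5,5,4,5,5,4]
j=1: data[1]=4 ≤ 4 → i=1, swap data[1],data[1] (no change) → [4,4,5,5,5,4,4,5,5,4,5,5,4]
j=2: data[2]=5 > 4 → no swap
j=3: data[3]=5 > 4 → no swap
j=4: data[4]=5 > 4 → no swap
j=5: data[5]=4 ≤ 4 → i=2, swap data[2],data[5] → [4,4,4,5,5,5,4,5,5,4,5,5,4]
j=6: data[6]=4 ≤ 4 → i=3, swap data[3],data[6] → [4,4,4,4,5,5,5,5,5,4,5,5,4]
(after j=6) data = [4,4,4,4,5,5,5,5,5,4,5,5,4]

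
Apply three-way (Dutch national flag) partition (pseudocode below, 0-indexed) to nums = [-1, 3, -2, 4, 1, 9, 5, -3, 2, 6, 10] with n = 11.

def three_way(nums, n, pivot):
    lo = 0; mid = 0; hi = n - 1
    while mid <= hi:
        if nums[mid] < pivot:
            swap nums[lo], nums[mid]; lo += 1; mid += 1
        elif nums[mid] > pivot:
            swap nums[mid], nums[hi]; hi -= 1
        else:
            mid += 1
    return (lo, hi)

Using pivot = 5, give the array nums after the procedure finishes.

[-1, 3, -2, 4, 1, 2, -3, 5, 6, 10, 9]

lo=0 mid=0 hi=10
-1<5: swap(0,0), lo=1 mid=1 ⇒ [-1, 3, -2, 4, 1, 9, 5, -3, 2, 6, 10]
3<5: swap(1,1), lo=2 mid=2 ⇒ [-1, 3, -2, 4, 1, 9, 5, -3, 2, 6, 10]
-2<5: swap(2,2), lo=3 mid=3 ⇒ [-1, 3, -2, 4, 1, 9, 5, -3, 2, 6, 10]
4<5: swap(3,3), lo=4 mid=4 ⇒ [-1, 3, -2, 4, 1, 9, 5, -3, 2, 6, 10]
1<5: swap(4,4), lo=5 mid=5 ⇒ [-1, 3, -2, 4, 1, 9, 5, -3, 2, 6, 10]
9>5: swap(5,10), hi=9 ⇒ [-1, 3, -2, 4, 1, 10, 5, -3, 2, 6, 9]
10>5: swap(5,9), hi=8 ⇒ [-1, 3, -2, 4, 1, 6, 5, -3, 2, 10, 9]
6>5: swap(5,8), hi=7 ⇒ [-1, 3, -2, 4, 1, 2, 5, -3, 6, 10, 9]
2<5: swap(5,5), lo=6 mid=6 ⇒ [-1, 3, -2, 4, 1, 2, 5, -3, 6, 10, 9]
5=5: mid=7
-3<5: swap(6,7), lo=7 mid=8 ⇒ [-1, 3, -2, 4, 1, 2, -3, 5, 6, 10, 9]
done. lo=7 hi=7; nums=[-1, 3, -2, 4, 1, 2, -3, 5, 6, 10, 9]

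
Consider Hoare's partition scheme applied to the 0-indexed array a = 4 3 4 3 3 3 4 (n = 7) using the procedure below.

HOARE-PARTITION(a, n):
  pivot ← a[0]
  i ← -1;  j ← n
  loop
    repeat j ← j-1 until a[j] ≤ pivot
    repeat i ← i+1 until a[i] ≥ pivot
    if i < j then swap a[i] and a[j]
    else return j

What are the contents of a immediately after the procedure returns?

pivot = a[0] = 4; i = -1, j = 7
j→6 (a[6]=4≤4), i→0 (a[0]=4≥4); i<j, swap → 4 3 4 3 3 3 4
j→5 (a[5]=3≤4), i→2 (a[2]=4≥4); i<j, swap → 4 3 3 3 3 4 4
j→4, i→5; i≥j, return j=4. a = 4 3 3 3 3 4 4

4 3 3 3 3 4 4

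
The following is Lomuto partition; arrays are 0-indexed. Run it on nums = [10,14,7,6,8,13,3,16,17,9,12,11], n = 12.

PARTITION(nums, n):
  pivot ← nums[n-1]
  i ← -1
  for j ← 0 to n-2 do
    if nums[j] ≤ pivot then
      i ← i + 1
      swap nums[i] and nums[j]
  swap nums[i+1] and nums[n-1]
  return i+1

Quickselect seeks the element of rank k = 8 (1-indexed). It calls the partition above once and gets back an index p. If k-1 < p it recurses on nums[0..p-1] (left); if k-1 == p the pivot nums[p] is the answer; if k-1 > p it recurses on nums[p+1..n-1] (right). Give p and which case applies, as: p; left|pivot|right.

6; right

pivot=11, i=-1
j=0: 10≤11, i=0, swap(0,0) ⇒ [10,14,7,6,8,13,3,16,17,9,12,11]
j=1: 14>11, skip
j=2: 7≤11, i=1, swap(1,2) ⇒ [10,7,14,6,8,13,3,16,17,9,12,11]
j=3: 6≤11, i=2, swap(2,3) ⇒ [10,7,6,14,8,13,3,16,17,9,12,11]
j=4: 8≤11, i=3, swap(3,4) ⇒ [10,7,6,8,14,13,3,16,17,9,12,11]
j=5: 13>11, skip
j=6: 3≤11, i=4, swap(4,6) ⇒ [10,7,6,8,3,13,14,16,17,9,12,11]
j=7: 16>11, skip
j=8: 17>11, skip
j=9: 9≤11, i=5, swap(5,9) ⇒ [10,7,6,8,3,9,14,16,17,13,12,11]
j=10: 12>11, skip
swap(6,11) ⇒ [10,7,6,8,3,9,11,16,17,13,12,14]; return 6
p = 6; k-1 = 7 > 6 ⇒ right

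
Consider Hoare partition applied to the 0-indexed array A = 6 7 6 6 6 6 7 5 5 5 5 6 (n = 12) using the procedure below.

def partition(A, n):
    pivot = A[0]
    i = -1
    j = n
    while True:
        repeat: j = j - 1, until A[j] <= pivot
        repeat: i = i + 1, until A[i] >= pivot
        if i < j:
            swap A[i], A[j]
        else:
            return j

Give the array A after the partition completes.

pivot = A[0] = 6; i = -1, j = 12
j→11 (A[11]=6≤6), i→0 (A[0]=6≥6); i<j, swap → 6 7 6 6 6 6 7 5 5 5 5 6
j→10 (A[10]=5≤6), i→1 (A[1]=7≥6); i<j, swap → 6 5 6 6 6 6 7 5 5 5 7 6
j→9 (A[9]=5≤6), i→2 (A[2]=6≥6); i<j, swap → 6 5 5 6 6 6 7 5 5 6 7 6
j→8 (A[8]=5≤6), i→3 (A[3]=6≥6); i<j, swap → 6 5 5 5 6 6 7 5 6 6 7 6
j→7 (A[7]=5≤6), i→4 (A[4]=6≥6); i<j, swap → 6 5 5 5 5 6 7 6 6 6 7 6
j→5, i→5; i≥j, return j=5. A = 6 5 5 5 5 6 7 6 6 6 7 6

6 5 5 5 5 6 7 6 6 6 7 6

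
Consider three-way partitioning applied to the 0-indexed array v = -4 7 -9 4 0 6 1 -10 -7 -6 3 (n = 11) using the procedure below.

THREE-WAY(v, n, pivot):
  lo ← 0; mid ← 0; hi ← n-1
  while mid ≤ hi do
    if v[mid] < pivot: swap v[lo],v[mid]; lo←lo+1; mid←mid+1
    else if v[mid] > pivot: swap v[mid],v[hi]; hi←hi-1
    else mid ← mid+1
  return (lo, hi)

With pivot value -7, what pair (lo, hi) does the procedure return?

pivot = -7; lo=0, mid=0, hi=10
v[mid]=-4>-7: swap v[0],v[10]; hi=9 → 3 7 -9 4 0 6 1 -10 -7 -6 -4
v[mid]=3>-7: swap v[0],v[9]; hi=8 → -6 7 -9 4 0 6 1 -10 -7 3 -4
v[mid]=-6>-7: swap v[0],v[8]; hi=7 → -7 7 -9 4 0 6 1 -10 -6 3 -4
v[mid]=-7=-7: mid=1
v[mid]=7>-7: swap v[1],v[7]; hi=6 → -7 -10 -9 4 0 6 1 7 -6 3 -4
v[mid]=-10<-7: swap v[0],v[1]; lo=1,mid=2 → -10 -7 -9 4 0 6 1 7 -6 3 -4
v[mid]=-9<-7: swap v[1],v[2]; lo=2,mid=3 → -10 -9 -7 4 0 6 1 7 -6 3 -4
v[mid]=4>-7: swap v[3],v[6]; hi=5 → -10 -9 -7 1 0 6 4 7 -6 3 -4
v[mid]=1>-7: swap v[3],v[5]; hi=4 → -10 -9 -7 6 0 1 4 7 -6 3 -4
v[mid]=6>-7: swap v[3],v[4]; hi=3 → -10 -9 -7 0 6 1 4 7 -6 3 -4
v[mid]=0>-7: swap v[3],v[3]; hi=2 → -10 -9 -7 0 6 1 4 7 -6 3 -4
end: lo=2, hi=2; v = -10 -9 -7 0 6 1 4 7 -6 3 -4

(2, 2)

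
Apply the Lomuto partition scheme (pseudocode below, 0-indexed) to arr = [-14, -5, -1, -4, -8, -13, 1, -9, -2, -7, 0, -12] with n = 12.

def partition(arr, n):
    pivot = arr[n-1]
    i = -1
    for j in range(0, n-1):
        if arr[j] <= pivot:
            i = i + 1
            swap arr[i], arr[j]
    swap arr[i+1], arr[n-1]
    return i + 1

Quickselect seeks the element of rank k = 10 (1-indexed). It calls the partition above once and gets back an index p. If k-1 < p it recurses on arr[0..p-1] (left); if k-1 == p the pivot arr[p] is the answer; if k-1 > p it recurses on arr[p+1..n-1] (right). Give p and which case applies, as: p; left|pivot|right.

pivot = arr[11] = -12; i = -1
j=0: arr[0]=-14 ≤ -12 → i=0, swap arr[0],arr[0] (no change) → [-14, -5, -1, -4, -8, -13, 1, -9, -2, -7, 0, -12]
j=1: arr[1]=-5 > -12 → no swap
j=2: arr[2]=-1 > -12 → no swap
j=3: arr[3]=-4 > -12 → no swap
j=4: arr[4]=-8 > -12 → no swap
j=5: arr[5]=-13 ≤ -12 → i=1, swap arr[1],arr[5] → [-14, -13, -1, -4, -8, -5, 1, -9, -2, -7, 0, -12]
j=6: arr[6]=1 > -12 → no swap
j=7: arr[7]=-9 > -12 → no swap
j=8: arr[8]=-2 > -12 → no swap
j=9: arr[9]=-7 > -12 → no swap
j=10: arr[10]=0 > -12 → no swap
final swap arr[2],arr[11] → [-14, -13, -12, -4, -8, -5, 1, -9, -2, -7, 0, -1]; return 2
p = 2; k-1 = 9 > 2 ⇒ right

2; right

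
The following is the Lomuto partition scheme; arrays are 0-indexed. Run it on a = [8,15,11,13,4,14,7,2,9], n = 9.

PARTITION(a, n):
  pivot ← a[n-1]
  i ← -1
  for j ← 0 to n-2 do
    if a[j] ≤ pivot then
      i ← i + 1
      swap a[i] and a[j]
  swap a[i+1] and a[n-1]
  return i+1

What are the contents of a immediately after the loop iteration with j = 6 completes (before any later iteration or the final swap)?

[8,4,7,13,15,14,11,2,9]

pivot = a[8] = 9; i = -1
j=0: a[0]=8 ≤ 9 → i=0, swap a[0],a[0] (no change) → [8,15,11,13,4,14,7,2,9]
j=1: a[1]=15 > 9 → no swap
j=2: a[2]=11 > 9 → no swap
j=3: a[3]=13 > 9 → no swap
j=4: a[4]=4 ≤ 9 → i=1, swap a[1],a[4] → [8,4,11,13,15,14,7,2,9]
j=5: a[5]=14 > 9 → no swap
j=6: a[6]=7 ≤ 9 → i=2, swap a[2],a[6] → [8,4,7,13,15,14,11,2,9]
(after j=6) a = [8,4,7,13,15,14,11,2,9]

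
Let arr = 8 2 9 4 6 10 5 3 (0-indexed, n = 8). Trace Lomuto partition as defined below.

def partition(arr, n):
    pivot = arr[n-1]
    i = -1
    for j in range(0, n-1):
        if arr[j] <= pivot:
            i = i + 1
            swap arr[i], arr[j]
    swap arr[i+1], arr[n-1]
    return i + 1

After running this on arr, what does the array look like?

pivot=3, i=-1
j=0: 8>3, skip
j=1: 2≤3, i=0, swap(0,1) ⇒ 2 8 9 4 6 10 5 3
j=2: 9>3, skip
j=3: 4>3, skip
j=4: 6>3, skip
j=5: 10>3, skip
j=6: 5>3, skip
swap(1,7) ⇒ 2 3 9 4 6 10 5 8; return 1

2 3 9 4 6 10 5 8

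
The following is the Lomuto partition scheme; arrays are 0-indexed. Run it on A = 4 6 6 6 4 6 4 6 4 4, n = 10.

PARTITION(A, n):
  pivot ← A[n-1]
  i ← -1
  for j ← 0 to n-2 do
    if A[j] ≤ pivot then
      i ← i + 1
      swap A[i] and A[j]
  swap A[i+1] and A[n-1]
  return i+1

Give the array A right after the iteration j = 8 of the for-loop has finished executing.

4 4 4 4 6 6 6 6 6 4

pivot = A[9] = 4; i = -1
j=0: A[0]=4 ≤ 4 → i=0, swap A[0],A[0] (no change) → 4 6 6 6 4 6 4 6 4 4
j=1: A[1]=6 > 4 → no swap
j=2: A[2]=6 > 4 → no swap
j=3: A[3]=6 > 4 → no swap
j=4: A[4]=4 ≤ 4 → i=1, swap A[1],A[4] → 4 4 6 6 6 6 4 6 4 4
j=5: A[5]=6 > 4 → no swap
j=6: A[6]=4 ≤ 4 → i=2, swap A[2],A[6] → 4 4 4 6 6 6 6 6 4 4
j=7: A[7]=6 > 4 → no swap
j=8: A[8]=4 ≤ 4 → i=3, swap A[3],A[8] → 4 4 4 4 6 6 6 6 6 4
(after j=8) A = 4 4 4 4 6 6 6 6 6 4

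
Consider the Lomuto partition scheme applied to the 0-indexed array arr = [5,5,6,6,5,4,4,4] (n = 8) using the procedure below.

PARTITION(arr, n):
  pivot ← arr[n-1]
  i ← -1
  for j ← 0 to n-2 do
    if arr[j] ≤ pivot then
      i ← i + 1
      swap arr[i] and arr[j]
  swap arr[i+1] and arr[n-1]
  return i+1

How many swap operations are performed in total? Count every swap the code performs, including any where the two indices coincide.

pivot=4, i=-1
j=0: 5>4, skip
j=1: 5>4, skip
j=2: 6>4, skip
j=3: 6>4, skip
j=4: 5>4, skip
j=5: 4≤4, i=0, swap(0,5) ⇒ [4,5,6,6,5,5,4,4]
j=6: 4≤4, i=1, swap(1,6) ⇒ [4,4,6,6,5,5,5,4]
swap(2,7) ⇒ [4,4,4,6,5,5,5,6]; return 2

3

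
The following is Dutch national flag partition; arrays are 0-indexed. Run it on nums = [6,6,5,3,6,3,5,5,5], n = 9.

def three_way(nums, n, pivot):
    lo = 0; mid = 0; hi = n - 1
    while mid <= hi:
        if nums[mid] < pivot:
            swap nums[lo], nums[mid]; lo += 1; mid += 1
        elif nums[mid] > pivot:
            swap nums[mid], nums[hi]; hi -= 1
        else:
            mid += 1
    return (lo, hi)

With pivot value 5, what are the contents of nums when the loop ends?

pivot = 5; lo=0, mid=0, hi=8
nums[mid]=6>5: swap nums[0],nums[8]; hi=7 → [5,6,5,3,6,3,5,5,6]
nums[mid]=5=5: mid=1
nums[mid]=6>5: swap nums[1],nums[7]; hi=6 → [5,5,5,3,6,3,5,6,6]
nums[mid]=5=5: mid=2
nums[mid]=5=5: mid=3
nums[mid]=3<5: swap nums[0],nums[3]; lo=1,mid=4 → [3,5,5,5,6,3,5,6,6]
nums[mid]=6>5: swap nums[4],nums[6]; hi=5 → [3,5,5,5,5,3,6,6,6]
nums[mid]=5=5: mid=5
nums[mid]=3<5: swap nums[1],nums[5]; lo=2,mid=6 → [3,3,5,5,5,5,6,6,6]
end: lo=2, hi=5; nums = [3,3,5,5,5,5,6,6,6]

[3,3,5,5,5,5,6,6,6]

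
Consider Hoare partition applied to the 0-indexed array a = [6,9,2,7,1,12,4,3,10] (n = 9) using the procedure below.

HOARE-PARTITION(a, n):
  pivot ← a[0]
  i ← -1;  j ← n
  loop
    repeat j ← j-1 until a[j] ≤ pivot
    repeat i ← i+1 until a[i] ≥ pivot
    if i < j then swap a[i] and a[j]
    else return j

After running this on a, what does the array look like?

[3,4,2,1,7,12,9,6,10]

pivot = a[0] = 6; i = -1, j = 9
j→7 (a[7]=3≤6), i→0 (a[0]=6≥6); i<j, swap → [3,9,2,7,1,12,4,6,10]
j→6 (a[6]=4≤6), i→1 (a[1]=9≥6); i<j, swap → [3,4,2,7,1,12,9,6,10]
j→4 (a[4]=1≤6), i→3 (a[3]=7≥6); i<j, swap → [3,4,2,1,7,12,9,6,10]
j→3, i→4; i≥j, return j=3. a = [3,4,2,1,7,12,9,6,10]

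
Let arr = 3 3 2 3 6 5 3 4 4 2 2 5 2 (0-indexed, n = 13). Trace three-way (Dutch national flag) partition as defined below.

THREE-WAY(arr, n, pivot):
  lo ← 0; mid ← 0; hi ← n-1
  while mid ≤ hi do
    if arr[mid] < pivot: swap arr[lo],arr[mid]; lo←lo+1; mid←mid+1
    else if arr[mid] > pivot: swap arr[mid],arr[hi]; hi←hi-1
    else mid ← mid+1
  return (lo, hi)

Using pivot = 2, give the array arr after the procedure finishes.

2 2 2 2 5 3 4 4 6 3 5 3 3

lo=0 mid=0 hi=12
3>2: swap(0,12), hi=11 ⇒ 2 3 2 3 6 5 3 4 4 2 2 5 3
2=2: mid=1
3>2: swap(1,11), hi=10 ⇒ 2 5 2 3 6 5 3 4 4 2 2 3 3
5>2: swap(1,10), hi=9 ⇒ 2 2 2 3 6 5 3 4 4 2 5 3 3
2=2: mid=2
2=2: mid=3
3>2: swap(3,9), hi=8 ⇒ 2 2 2 2 6 5 3 4 4 3 5 3 3
2=2: mid=4
6>2: swap(4,8), hi=7 ⇒ 2 2 2 2 4 5 3 4 6 3 5 3 3
4>2: swap(4,7), hi=6 ⇒ 2 2 2 2 4 5 3 4 6 3 5 3 3
4>2: swap(4,6), hi=5 ⇒ 2 2 2 2 3 5 4 4 6 3 5 3 3
3>2: swap(4,5), hi=4 ⇒ 2 2 2 2 5 3 4 4 6 3 5 3 3
5>2: swap(4,4), hi=3 ⇒ 2 2 2 2 5 3 4 4 6 3 5 3 3
done. lo=0 hi=3; arr=2 2 2 2 5 3 4 4 6 3 5 3 3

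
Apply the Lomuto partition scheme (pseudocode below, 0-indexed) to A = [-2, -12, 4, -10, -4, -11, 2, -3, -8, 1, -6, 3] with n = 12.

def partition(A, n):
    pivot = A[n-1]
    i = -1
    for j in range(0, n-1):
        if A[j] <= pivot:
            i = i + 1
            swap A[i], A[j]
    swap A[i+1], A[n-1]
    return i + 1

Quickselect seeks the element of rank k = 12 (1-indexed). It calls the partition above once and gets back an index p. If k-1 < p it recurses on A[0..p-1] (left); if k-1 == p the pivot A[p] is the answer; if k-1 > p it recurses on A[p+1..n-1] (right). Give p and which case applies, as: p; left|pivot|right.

10; right

pivot=3, i=-1
j=0: -2≤3, i=0, swap(0,0) ⇒ [-2, -12, 4, -10, -4, -11, 2, -3, -8, 1, -6, 3]
j=1: -12≤3, i=1, swap(1,1) ⇒ [-2, -12, 4, -10, -4, -11, 2, -3, -8, 1, -6, 3]
j=2: 4>3, skip
j=3: -10≤3, i=2, swap(2,3) ⇒ [-2, -12, -10, 4, -4, -11, 2, -3, -8, 1, -6, 3]
j=4: -4≤3, i=3, swap(3,4) ⇒ [-2, -12, -10, -4, 4, -11, 2, -3, -8, 1, -6, 3]
j=5: -11≤3, i=4, swap(4,5) ⇒ [-2, -12, -10, -4, -11, 4, 2, -3, -8, 1, -6, 3]
j=6: 2≤3, i=5, swap(5,6) ⇒ [-2, -12, -10, -4, -11, 2, 4, -3, -8, 1, -6, 3]
j=7: -3≤3, i=6, swap(6,7) ⇒ [-2, -12, -10, -4, -11, 2, -3, 4, -8, 1, -6, 3]
j=8: -8≤3, i=7, swap(7,8) ⇒ [-2, -12, -10, -4, -11, 2, -3, -8, 4, 1, -6, 3]
j=9: 1≤3, i=8, swap(8,9) ⇒ [-2, -12, -10, -4, -11, 2, -3, -8, 1, 4, -6, 3]
j=10: -6≤3, i=9, swap(9,10) ⇒ [-2, -12, -10, -4, -11, 2, -3, -8, 1, -6, 4, 3]
swap(10,11) ⇒ [-2, -12, -10, -4, -11, 2, -3, -8, 1, -6, 3, 4]; return 10
p = 10; k-1 = 11 > 10 ⇒ right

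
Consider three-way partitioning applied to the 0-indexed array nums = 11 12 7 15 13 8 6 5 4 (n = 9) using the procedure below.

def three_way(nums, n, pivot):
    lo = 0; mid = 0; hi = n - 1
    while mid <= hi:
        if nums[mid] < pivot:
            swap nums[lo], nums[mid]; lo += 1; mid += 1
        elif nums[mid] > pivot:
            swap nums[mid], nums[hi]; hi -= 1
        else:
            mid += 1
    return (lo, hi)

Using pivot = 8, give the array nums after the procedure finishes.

4 5 7 6 8 13 15 12 11

lo=0 mid=0 hi=8
11>8: swap(0,8), hi=7 ⇒ 4 12 7 15 13 8 6 5 11
4<8: swap(0,0), lo=1 mid=1 ⇒ 4 12 7 15 13 8 6 5 11
12>8: swap(1,7), hi=6 ⇒ 4 5 7 15 13 8 6 12 11
5<8: swap(1,1), lo=2 mid=2 ⇒ 4 5 7 15 13 8 6 12 11
7<8: swap(2,2), lo=3 mid=3 ⇒ 4 5 7 15 13 8 6 12 11
15>8: swap(3,6), hi=5 ⇒ 4 5 7 6 13 8 15 12 11
6<8: swap(3,3), lo=4 mid=4 ⇒ 4 5 7 6 13 8 15 12 11
13>8: swap(4,5), hi=4 ⇒ 4 5 7 6 8 13 15 12 11
8=8: mid=5
done. lo=4 hi=4; nums=4 5 7 6 8 13 15 12 11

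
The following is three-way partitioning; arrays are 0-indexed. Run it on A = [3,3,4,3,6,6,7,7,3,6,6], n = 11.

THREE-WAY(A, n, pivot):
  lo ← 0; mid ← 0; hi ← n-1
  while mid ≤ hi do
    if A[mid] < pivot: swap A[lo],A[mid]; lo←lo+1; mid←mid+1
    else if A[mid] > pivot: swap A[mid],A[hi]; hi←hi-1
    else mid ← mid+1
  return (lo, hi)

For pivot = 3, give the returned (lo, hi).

(0, 3)

lo=0 mid=0 hi=10
3=3: mid=1
3=3: mid=2
4>3: swap(2,10), hi=9 ⇒ [3,3,6,3,6,6,7,7,3,6,4]
6>3: swap(2,9), hi=8 ⇒ [3,3,6,3,6,6,7,7,3,6,4]
6>3: swap(2,8), hi=7 ⇒ [3,3,3,3,6,6,7,7,6,6,4]
3=3: mid=3
3=3: mid=4
6>3: swap(4,7), hi=6 ⇒ [3,3,3,3,7,6,7,6,6,6,4]
7>3: swap(4,6), hi=5 ⇒ [3,3,3,3,7,6,7,6,6,6,4]
7>3: swap(4,5), hi=4 ⇒ [3,3,3,3,6,7,7,6,6,6,4]
6>3: swap(4,4), hi=3 ⇒ [3,3,3,3,6,7,7,6,6,6,4]
done. lo=0 hi=3; A=[3,3,3,3,6,7,7,6,6,6,4]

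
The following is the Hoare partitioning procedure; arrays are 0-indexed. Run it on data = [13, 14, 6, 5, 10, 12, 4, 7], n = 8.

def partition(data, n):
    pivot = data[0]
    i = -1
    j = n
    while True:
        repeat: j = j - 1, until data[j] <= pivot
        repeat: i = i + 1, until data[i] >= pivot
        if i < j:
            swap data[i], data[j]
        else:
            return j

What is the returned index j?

pivot=13
j stops at 7 (7), i stops at 0 (13); swap ⇒ [7, 14, 6, 5, 10, 12, 4, 13]
j stops at 6 (4), i stops at 1 (14); swap ⇒ [7, 4, 6, 5, 10, 12, 14, 13]
j stops at 5, i stops at 6; i≥j ⇒ return 5. data=[7, 4, 6, 5, 10, 12, 14, 13]

5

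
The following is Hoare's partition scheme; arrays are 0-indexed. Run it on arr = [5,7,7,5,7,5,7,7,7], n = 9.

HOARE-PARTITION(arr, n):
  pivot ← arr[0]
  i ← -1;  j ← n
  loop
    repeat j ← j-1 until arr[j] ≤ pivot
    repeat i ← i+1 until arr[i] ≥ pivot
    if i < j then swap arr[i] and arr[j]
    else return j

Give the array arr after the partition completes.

[5,5,7,7,7,5,7,7,7]

pivot = arr[0] = 5; i = -1, j = 9
j→5 (arr[5]=5≤5), i→0 (arr[0]=5≥5); i<j, swap → [5,7,7,5,7,5,7,7,7]
j→3 (arr[3]=5≤5), i→1 (arr[1]=7≥5); i<j, swap → [5,5,7,7,7,5,7,7,7]
j→1, i→2; i≥j, return j=1. arr = [5,5,7,7,7,5,7,7,7]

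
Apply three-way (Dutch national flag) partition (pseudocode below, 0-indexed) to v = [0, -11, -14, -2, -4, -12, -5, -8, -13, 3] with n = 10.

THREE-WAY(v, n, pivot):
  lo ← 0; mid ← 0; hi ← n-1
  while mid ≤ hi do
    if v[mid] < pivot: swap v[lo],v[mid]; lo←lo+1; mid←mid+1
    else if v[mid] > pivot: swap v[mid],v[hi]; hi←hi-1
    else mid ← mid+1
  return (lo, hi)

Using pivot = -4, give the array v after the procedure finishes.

[-13, -11, -14, -8, -12, -5, -4, -2, 3, 0]

pivot = -4; lo=0, mid=0, hi=9
v[mid]=0>-4: swap v[0],v[9]; hi=8 → [3, -11, -14, -2, -4, -12, -5, -8, -13, 0]
v[mid]=3>-4: swap v[0],v[8]; hi=7 → [-13, -11, -14, -2, -4, -12, -5, -8, 3, 0]
v[mid]=-13<-4: swap v[0],v[0]; lo=1,mid=1 → [-13, -11, -14, -2, -4, -12, -5, -8, 3, 0]
v[mid]=-11<-4: swap v[1],v[1]; lo=2,mid=2 → [-13, -11, -14, -2, -4, -12, -5, -8, 3, 0]
v[mid]=-14<-4: swap v[2],v[2]; lo=3,mid=3 → [-13, -11, -14, -2, -4, -12, -5, -8, 3, 0]
v[mid]=-2>-4: swap v[3],v[7]; hi=6 → [-13, -11, -14, -8, -4, -12, -5, -2, 3, 0]
v[mid]=-8<-4: swap v[3],v[3]; lo=4,mid=4 → [-13, -11, -14, -8, -4, -12, -5, -2, 3, 0]
v[mid]=-4=-4: mid=5
v[mid]=-12<-4: swap v[4],v[5]; lo=5,mid=6 → [-13, -11, -14, -8, -12, -4, -5, -2, 3, 0]
v[mid]=-5<-4: swap v[5],v[6]; lo=6,mid=7 → [-13, -11, -14, -8, -12, -5, -4, -2, 3, 0]
end: lo=6, hi=6; v = [-13, -11, -14, -8, -12, -5, -4, -2, 3, 0]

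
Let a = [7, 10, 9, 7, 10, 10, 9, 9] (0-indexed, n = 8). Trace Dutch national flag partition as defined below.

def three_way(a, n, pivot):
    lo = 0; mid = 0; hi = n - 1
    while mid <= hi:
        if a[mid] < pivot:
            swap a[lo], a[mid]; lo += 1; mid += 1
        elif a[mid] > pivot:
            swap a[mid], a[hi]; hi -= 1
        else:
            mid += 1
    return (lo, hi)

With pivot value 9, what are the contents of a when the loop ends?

[7, 7, 9, 9, 9, 10, 10, 10]

pivot = 9; lo=0, mid=0, hi=7
a[mid]=7<9: swap a[0],a[0]; lo=1,mid=1 → [7, 10, 9, 7, 10, 10, 9, 9]
a[mid]=10>9: swap a[1],a[7]; hi=6 → [7, 9, 9, 7, 10, 10, 9, 10]
a[mid]=9=9: mid=2
a[mid]=9=9: mid=3
a[mid]=7<9: swap a[1],a[3]; lo=2,mid=4 → [7, 7, 9, 9, 10, 10, 9, 10]
a[mid]=10>9: swap a[4],a[6]; hi=5 → [7, 7, 9, 9, 9, 10, 10, 10]
a[mid]=9=9: mid=5
a[mid]=10>9: swap a[5],a[5]; hi=4 → [7, 7, 9, 9, 9, 10, 10, 10]
end: lo=2, hi=4; a = [7, 7, 9, 9, 9, 10, 10, 10]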